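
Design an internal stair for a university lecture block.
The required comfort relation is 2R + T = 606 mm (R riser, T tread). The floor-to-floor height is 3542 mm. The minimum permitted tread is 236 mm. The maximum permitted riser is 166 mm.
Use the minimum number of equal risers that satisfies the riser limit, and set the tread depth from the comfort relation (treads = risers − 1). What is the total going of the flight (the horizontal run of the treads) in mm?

⌈3542/166⌉ = 22 risers.
R = 3542 ÷ 22 = 161 mm.
Tread T = 606 − 2 × 161 = 284 mm (≥ 236 mm).
22 risers give 21 treads; going = 21 × 284 = 5964 mm.

5964 mm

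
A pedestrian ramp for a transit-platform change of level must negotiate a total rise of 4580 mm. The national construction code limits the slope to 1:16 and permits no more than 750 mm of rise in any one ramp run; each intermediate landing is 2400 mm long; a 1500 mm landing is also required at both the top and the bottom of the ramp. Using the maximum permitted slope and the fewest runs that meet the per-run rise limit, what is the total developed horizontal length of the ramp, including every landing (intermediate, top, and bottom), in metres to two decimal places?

At most 750 each: 4580/750 = 6.11, giving 7 ramp runs. That means 6 intermediate landings.
Ramp run (horizontal) at 1:16: 4580 × 16 = 73280 mm.
Intermediate landings: 6 × 2400 = 14400 mm.
Top and bottom landings: 2 × 1500 = 3000 mm.
Total = 73280 + 14400 + 3000 = 90680 mm.
= 90.68 m.

90.68 m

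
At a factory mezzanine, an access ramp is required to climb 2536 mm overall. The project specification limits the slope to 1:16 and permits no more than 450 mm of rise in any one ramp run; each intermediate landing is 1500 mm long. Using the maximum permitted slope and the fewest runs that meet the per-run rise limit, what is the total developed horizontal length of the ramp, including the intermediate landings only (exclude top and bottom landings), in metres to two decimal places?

48.08 m

At most 450 each: 2536/450 = 5.64, giving 6 ramp runs. That means 5 intermediate landings.
Horizontal run for 2536 mm of rise at 1:16 is 2536 × 16 = 40576 mm.
Intermediate landings: 5 × 1500 = 7500 mm.
Developed length = 40576 + 7500 = 48076 mm.
= 48.08 m.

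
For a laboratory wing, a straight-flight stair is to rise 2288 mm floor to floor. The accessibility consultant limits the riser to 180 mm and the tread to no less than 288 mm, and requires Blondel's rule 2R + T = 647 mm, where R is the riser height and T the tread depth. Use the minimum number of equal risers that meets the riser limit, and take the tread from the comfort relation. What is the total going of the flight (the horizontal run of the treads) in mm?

At most 180 each: 2288/180 = 12.71, giving 13 risers.
Each riser is 2288/13 = 176 mm (≤ 180 mm).
From 2R + T = 647: T = 647 − 352 = 295 mm.
Treads = 13 − 1 = 12; going = 12 × 295 = 3540 mm.

3540 mm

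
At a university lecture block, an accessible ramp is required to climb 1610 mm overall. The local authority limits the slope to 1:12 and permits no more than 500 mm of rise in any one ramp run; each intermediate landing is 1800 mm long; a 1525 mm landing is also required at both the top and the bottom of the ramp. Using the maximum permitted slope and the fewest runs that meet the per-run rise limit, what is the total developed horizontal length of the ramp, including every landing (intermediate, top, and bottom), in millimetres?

⌈1610/500⌉ = 4 ramp runs. That means 3 intermediate landings.
Ramp run (horizontal) at 1:12: 1610 × 12 = 19320 mm.
3 intermediate landings contribute 3 × 1800 = 5400 mm.
Top and bottom landings: 2 × 1525 = 3050 mm.
Total = 19320 + 5400 + 3050 = 27770 mm.

27770 mm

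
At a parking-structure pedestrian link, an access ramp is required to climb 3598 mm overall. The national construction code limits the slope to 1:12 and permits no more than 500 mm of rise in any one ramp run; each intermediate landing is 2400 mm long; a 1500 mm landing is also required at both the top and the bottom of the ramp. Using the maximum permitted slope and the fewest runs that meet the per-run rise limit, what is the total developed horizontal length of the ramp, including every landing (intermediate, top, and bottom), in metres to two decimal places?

62.98 m

3598 / 500 = 7.20, so 8 ramp runs are needed. That means 7 intermediate landings.
Ramp run (horizontal) at 1:12: 3598 × 12 = 43176 mm.
Intermediate landings: 7 × 2400 = 16800 mm.
Top and bottom landings: 2 × 1500 = 3000 mm.
Total = 43176 + 16800 + 3000 = 62976 mm.
= 62.98 m.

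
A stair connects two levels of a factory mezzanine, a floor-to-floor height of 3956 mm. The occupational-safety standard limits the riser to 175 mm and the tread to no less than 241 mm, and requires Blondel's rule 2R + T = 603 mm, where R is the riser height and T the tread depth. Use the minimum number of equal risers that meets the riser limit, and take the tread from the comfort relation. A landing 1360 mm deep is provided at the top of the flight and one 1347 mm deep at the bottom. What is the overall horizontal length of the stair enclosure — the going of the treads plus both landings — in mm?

8405 mm

3956 / 175 = 22.606 → round up to 23 risers.
R = 3956 ÷ 23 = 172 mm.
From 2R + T = 603: T = 603 − 344 = 259 mm.
Going = (23 − 1) × 259 = 5698 mm.
Add landings: 5698 + 1360 + 1347 = 8405 mm.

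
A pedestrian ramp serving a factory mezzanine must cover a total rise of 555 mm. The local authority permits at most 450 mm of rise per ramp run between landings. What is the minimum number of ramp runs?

2 runs

555 / 450 = 1.23, so 2 ramp runs are needed.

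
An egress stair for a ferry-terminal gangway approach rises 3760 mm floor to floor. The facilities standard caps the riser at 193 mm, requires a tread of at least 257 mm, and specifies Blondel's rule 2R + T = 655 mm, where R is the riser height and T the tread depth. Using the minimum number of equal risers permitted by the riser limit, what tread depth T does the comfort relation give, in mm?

⌈3760/193⌉ = 20 risers.
R = 3760 ÷ 20 = 188 mm.
From 2R + T = 655: T = 655 − 376 = 279 mm.

279 mm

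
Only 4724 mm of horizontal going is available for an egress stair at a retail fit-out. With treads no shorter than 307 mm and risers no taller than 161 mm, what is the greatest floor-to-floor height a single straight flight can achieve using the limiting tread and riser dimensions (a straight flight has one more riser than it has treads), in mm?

Treads that fit: ⌊4724 / 307⌋ = 15.
Risers = treads + 1 = 16.
Maximum height = 16 × 161 = 2576 mm.

2576 mm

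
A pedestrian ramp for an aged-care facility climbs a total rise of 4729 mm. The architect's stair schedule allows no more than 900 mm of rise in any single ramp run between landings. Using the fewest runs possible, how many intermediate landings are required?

5 intermediate landings

4729 / 900 = 5.254 → round up to 6 ramp runs.
6 runs are separated by 5 intermediate landings.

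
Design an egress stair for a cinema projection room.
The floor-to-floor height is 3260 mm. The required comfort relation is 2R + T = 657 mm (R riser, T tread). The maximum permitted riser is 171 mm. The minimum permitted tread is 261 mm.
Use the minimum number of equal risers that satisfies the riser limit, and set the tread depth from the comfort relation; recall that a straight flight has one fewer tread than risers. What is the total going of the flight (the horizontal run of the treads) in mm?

At most 171 each: 3260/171 = 19.06, giving 20 risers.
Riser R = 3260 / 20 = 163 mm, within the 171 mm limit.
From 2R + T = 657: T = 657 − 326 = 331 mm.
Going = (20 − 1) × 331 = 6289 mm.

6289 mm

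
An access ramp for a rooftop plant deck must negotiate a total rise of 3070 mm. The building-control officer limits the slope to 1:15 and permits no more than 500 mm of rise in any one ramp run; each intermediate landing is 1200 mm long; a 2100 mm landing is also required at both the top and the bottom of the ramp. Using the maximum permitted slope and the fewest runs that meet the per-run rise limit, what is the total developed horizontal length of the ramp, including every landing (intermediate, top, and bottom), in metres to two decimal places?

57.45 m

At most 500 each: 3070/500 = 6.14, giving 7 ramp runs. That means 6 intermediate landings.
Horizontal run for 3070 mm of rise at 1:15 is 3070 × 15 = 46050 mm.
6 intermediate landings contribute 6 × 1200 = 7200 mm.
Top and bottom landings: 2 × 2100 = 4200 mm.
Total = 46050 + 7200 + 4200 = 57450 mm.
= 57.45 m.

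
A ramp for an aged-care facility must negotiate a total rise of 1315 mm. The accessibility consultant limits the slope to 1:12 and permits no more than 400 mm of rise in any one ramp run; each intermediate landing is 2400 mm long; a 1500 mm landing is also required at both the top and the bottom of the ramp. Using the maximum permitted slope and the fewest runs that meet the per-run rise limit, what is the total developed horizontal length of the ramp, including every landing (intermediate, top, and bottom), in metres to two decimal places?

25.98 m

At most 400 each: 1315/400 = 3.29, giving 4 ramp runs. That means 3 intermediate landings.
Ramp run (horizontal) at 1:12: 1315 × 12 = 15780 mm.
Intermediate landings: 3 × 2400 = 7200 mm.
Top and bottom landings: 2 × 1500 = 3000 mm.
Total = 15780 + 7200 + 3000 = 25980 mm.
= 25.98 m.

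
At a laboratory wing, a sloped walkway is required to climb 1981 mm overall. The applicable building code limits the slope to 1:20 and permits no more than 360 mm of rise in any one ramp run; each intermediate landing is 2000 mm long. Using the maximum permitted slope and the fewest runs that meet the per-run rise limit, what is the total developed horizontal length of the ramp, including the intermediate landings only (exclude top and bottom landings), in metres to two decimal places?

1981 / 360 = 5.503 → round up to 6 ramp runs. That means 5 intermediate landings.
Horizontal run for 1981 mm of rise at 1:20 is 1981 × 20 = 39620 mm.
Intermediate landings: 5 × 2000 = 10000 mm.
Developed length = 39620 + 10000 = 49620 mm.
= 49.62 m.

49.62 m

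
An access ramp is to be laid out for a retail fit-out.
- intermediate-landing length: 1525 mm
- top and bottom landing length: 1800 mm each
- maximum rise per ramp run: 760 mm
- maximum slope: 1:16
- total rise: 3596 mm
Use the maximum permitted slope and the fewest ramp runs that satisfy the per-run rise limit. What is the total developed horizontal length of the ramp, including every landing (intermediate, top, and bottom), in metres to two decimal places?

67.24 m

⌈3596/760⌉ = 5 ramp runs. That means 4 intermediate landings.
Ramp run (horizontal) at 1:16: 3596 × 16 = 57536 mm.
4 intermediate landings contribute 4 × 1525 = 6100 mm.
Top and bottom landings: 2 × 1800 = 3600 mm.
Total = 57536 + 6100 + 3600 = 67236 mm.
= 67.24 m.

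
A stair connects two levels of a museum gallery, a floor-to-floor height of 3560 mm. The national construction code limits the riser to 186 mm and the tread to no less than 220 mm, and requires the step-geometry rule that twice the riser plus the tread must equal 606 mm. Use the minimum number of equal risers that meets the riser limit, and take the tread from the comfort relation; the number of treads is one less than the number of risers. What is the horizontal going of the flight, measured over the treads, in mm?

4750 mm

⌈3560/186⌉ = 20 risers.
Riser R = 3560 / 20 = 178 mm, within the 186 mm limit.
From 2R + T = 606: T = 606 − 356 = 250 mm.
Going = (20 − 1) × 250 = 4750 mm.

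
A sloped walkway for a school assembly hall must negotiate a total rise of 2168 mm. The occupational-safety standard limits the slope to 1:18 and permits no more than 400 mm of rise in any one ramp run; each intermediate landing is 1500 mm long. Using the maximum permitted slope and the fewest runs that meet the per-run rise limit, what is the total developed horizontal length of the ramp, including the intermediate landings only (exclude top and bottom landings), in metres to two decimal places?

46.52 m

2168 / 400 = 5.42, so 6 ramp runs are needed. That means 5 intermediate landings.
Ramp run (horizontal) at 1:18: 2168 × 18 = 39024 mm.
5 intermediate landings contribute 5 × 1500 = 7500 mm.
Total developed length = 39024 + 7500 = 46524 mm.
= 46.52 m.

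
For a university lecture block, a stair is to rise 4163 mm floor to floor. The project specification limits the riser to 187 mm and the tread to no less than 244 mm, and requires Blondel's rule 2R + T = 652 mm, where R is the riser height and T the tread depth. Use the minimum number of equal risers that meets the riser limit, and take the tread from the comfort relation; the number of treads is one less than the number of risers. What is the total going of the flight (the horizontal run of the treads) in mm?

At most 187 each: 4163/187 = 22.26, giving 23 risers.
R = 4163 ÷ 23 = 181 mm.
From 2R + T = 652: T = 652 − 362 = 290 mm.
Treads = 23 − 1 = 22; going = 22 × 290 = 6380 mm.

6380 mm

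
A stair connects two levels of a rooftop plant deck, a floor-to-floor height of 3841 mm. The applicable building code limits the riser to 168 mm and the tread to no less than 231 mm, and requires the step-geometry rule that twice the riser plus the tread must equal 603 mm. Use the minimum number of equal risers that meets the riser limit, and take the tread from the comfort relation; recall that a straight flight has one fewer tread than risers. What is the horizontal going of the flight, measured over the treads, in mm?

At most 168 each: 3841/168 = 22.86, giving 23 risers.
Each riser is 3841/23 = 167 mm (≤ 168 mm).
From 2R + T = 603: T = 603 − 334 = 269 mm.
Going = (23 − 1) × 269 = 5918 mm.

5918 mm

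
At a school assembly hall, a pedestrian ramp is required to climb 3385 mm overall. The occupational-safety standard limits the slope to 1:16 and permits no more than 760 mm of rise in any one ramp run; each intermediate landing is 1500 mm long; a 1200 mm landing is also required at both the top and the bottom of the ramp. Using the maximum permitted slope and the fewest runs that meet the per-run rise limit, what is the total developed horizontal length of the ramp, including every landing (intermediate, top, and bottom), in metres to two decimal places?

62.56 m

3385 / 760 = 4.45, so 5 ramp runs are needed. That means 4 intermediate landings.
Ramp run (horizontal) at 1:16: 3385 × 16 = 54160 mm.
Intermediate landings: 4 × 1500 = 6000 mm.
Top and bottom landings: 2 × 1200 = 2400 mm.
Total = 54160 + 6000 + 2400 = 62560 mm.
= 62.56 m.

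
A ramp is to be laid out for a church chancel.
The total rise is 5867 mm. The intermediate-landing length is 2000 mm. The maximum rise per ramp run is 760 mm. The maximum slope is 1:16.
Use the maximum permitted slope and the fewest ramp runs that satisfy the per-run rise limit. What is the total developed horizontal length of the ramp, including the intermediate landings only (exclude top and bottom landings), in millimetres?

107872 mm

5867 / 760 = 7.72, so 8 ramp runs are needed. That means 7 intermediate landings.
Ramp run (horizontal) at 1:16: 5867 × 16 = 93872 mm.
Intermediate landings: 7 × 2000 = 14000 mm.
Total developed length = 93872 + 14000 = 107872 mm.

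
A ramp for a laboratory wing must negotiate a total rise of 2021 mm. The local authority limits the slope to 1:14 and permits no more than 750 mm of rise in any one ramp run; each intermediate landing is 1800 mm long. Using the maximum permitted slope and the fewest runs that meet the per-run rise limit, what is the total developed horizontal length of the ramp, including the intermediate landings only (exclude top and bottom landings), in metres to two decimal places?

⌈2021/750⌉ = 3 ramp runs. That means 2 intermediate landings.
Horizontal run for 2021 mm of rise at 1:14 is 2021 × 14 = 28294 mm.
2 intermediate landings contribute 2 × 1800 = 3600 mm.
Developed length = 28294 + 3600 = 31894 mm.
= 31.89 m.

31.89 m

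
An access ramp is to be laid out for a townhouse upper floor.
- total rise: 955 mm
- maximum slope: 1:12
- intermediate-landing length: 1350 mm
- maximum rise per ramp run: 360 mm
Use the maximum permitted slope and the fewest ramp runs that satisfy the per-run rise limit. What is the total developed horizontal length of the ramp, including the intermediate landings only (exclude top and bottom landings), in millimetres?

14160 mm

⌈955/360⌉ = 3 ramp runs. That means 2 intermediate landings.
Ramp run (horizontal) at 1:12: 955 × 12 = 11460 mm.
Intermediate landings: 2 × 1350 = 2700 mm.
Developed length = 11460 + 2700 = 14160 mm.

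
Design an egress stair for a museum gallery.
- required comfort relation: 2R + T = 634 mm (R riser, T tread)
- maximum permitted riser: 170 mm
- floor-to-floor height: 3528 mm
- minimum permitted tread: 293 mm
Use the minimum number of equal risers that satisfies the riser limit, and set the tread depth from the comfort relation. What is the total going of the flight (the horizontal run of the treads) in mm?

5960 mm

3528 / 170 = 20.75, so 21 risers are needed.
R = 3528 ÷ 21 = 168 mm.
T = 634 − 2·168 = 298 mm, which satisfies the 293 mm minimum.
21 risers give 20 treads; going = 20 × 298 = 5960 mm.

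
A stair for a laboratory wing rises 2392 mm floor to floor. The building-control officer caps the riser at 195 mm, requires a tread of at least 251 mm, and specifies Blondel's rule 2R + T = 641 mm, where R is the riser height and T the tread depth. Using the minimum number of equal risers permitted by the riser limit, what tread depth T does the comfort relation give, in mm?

273 mm

At most 195 each: 2392/195 = 12.27, giving 13 risers.
R = 2392 ÷ 13 = 184 mm.
From 2R + T = 641: T = 641 − 368 = 273 mm.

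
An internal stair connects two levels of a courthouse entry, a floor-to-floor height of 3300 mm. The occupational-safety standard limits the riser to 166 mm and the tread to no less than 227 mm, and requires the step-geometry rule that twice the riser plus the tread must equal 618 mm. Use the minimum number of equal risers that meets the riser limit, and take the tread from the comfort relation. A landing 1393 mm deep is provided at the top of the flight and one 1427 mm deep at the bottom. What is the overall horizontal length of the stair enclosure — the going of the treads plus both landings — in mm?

8292 mm

3300 / 166 = 19.880 → round up to 20 risers.
R = 3300 ÷ 20 = 165 mm.
Tread T = 618 − 2 × 165 = 288 mm (≥ 227 mm).
Treads = 20 − 1 = 19; going = 19 × 288 = 5472 mm.
Add landings: 5472 + 1393 + 1427 = 8292 mm.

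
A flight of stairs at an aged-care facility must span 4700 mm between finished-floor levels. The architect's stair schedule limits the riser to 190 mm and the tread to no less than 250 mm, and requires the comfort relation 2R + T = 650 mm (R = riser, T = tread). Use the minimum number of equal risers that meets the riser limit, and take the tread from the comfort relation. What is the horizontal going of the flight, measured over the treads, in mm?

6576 mm

4700 / 190 = 24.74, so 25 risers are needed.
Each riser is 4700/25 = 188 mm (≤ 190 mm).
From 2R + T = 650: T = 650 − 376 = 274 mm.
Treads = 25 − 1 = 24; going = 24 × 274 = 6576 mm.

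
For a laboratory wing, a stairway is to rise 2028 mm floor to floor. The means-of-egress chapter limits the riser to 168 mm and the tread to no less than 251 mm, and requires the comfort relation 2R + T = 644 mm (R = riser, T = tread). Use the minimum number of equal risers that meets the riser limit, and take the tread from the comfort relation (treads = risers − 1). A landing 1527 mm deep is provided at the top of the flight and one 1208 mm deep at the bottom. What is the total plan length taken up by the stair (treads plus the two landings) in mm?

6719 mm

At most 168 each: 2028/168 = 12.07, giving 13 risers.
R = 2028 ÷ 13 = 156 mm.
T = 644 − 2·156 = 332 mm, which satisfies the 251 mm minimum.
Treads = 13 − 1 = 12; going = 12 × 332 = 3984 mm.
Add landings: 3984 + 1527 + 1208 = 6719 mm.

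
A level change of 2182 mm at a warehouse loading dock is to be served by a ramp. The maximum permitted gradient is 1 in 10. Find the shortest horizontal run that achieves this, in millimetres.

21820 mm

Run = rise × 10 = 2182 × 10 = 21820 mm.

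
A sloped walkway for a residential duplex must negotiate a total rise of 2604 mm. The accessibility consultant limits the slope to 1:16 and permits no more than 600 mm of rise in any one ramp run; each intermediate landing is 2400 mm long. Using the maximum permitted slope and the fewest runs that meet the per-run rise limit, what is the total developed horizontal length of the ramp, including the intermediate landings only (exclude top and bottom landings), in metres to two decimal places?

2604 / 600 = 4.34, so 5 ramp runs are needed. That means 4 intermediate landings.
Ramp run (horizontal) at 1:16: 2604 × 16 = 41664 mm.
Intermediate landings: 4 × 2400 = 9600 mm.
Total developed length = 41664 + 9600 = 51264 mm.
= 51.26 m.

51.26 m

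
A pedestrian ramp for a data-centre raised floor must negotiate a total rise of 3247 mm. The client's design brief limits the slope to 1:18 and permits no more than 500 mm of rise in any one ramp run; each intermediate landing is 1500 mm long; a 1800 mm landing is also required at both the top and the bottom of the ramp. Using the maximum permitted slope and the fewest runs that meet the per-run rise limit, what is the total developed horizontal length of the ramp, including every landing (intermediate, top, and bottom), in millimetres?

71046 mm

3247 / 500 = 6.494 → round up to 7 ramp runs. That means 6 intermediate landings.
Horizontal run for 3247 mm of rise at 1:18 is 3247 × 18 = 58446 mm.
6 intermediate landings contribute 6 × 1500 = 9000 mm.
Top and bottom landings: 2 × 1800 = 3600 mm.
Total = 58446 + 9000 + 3600 = 71046 mm.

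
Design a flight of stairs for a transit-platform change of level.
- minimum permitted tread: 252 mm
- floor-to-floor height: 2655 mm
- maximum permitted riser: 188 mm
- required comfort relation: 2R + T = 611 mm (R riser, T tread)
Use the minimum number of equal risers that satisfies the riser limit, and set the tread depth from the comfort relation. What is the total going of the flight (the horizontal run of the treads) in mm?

2655 / 188 = 14.12, so 15 risers are needed.
Riser R = 2655 / 15 = 177 mm, within the 188 mm limit.
T = 611 − 2·177 = 257 mm, which satisfies the 252 mm minimum.
Going = (15 − 1) × 257 = 3598 mm.

3598 mm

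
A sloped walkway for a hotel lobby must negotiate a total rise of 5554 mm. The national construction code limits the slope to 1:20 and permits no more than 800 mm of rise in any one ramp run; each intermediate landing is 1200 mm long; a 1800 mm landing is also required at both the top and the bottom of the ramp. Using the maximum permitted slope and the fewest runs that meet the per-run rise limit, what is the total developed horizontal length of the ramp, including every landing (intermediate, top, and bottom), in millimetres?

5554 / 800 = 6.94, so 7 ramp runs are needed. That means 6 intermediate landings.
Ramp run (horizontal) at 1:20: 5554 × 20 = 111080 mm.
Intermediate landings: 6 × 1200 = 7200 mm.
Top and bottom landings: 2 × 1800 = 3600 mm.
Total = 111080 + 7200 + 3600 = 121880 mm.

121880 mm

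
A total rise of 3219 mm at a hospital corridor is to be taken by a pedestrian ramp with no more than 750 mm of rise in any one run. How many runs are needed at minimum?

5 runs

3219 / 750 = 4.29, so 5 ramp runs are needed.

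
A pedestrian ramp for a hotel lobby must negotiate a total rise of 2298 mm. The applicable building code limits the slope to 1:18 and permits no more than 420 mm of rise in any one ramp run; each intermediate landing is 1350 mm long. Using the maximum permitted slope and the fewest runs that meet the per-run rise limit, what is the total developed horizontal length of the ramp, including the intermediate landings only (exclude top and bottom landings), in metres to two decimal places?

48.11 m

2298 / 420 = 5.47, so 6 ramp runs are needed. That means 5 intermediate landings.
Horizontal run for 2298 mm of rise at 1:18 is 2298 × 18 = 41364 mm.
5 intermediate landings contribute 5 × 1350 = 6750 mm.
Developed length = 41364 + 6750 = 48114 mm.
= 48.11 m.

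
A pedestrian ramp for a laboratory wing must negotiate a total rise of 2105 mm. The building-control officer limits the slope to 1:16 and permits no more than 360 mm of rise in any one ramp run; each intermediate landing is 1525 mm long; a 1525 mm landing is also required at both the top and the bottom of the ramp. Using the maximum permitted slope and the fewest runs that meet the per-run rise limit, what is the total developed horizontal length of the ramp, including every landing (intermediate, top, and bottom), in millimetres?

2105 / 360 = 5.847 → round up to 6 ramp runs. That means 5 intermediate landings.
Horizontal run for 2105 mm of rise at 1:16 is 2105 × 16 = 33680 mm.
Intermediate landings: 5 × 1525 = 7625 mm.
Top and bottom landings: 2 × 1525 = 3050 mm.
Total = 33680 + 7625 + 3050 = 44355 mm.

44355 mm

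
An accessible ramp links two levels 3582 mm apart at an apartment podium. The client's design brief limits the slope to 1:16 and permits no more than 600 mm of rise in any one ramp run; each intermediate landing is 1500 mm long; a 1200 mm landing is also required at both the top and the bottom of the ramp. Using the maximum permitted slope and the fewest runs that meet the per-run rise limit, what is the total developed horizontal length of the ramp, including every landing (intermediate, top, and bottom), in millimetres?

67212 mm

3582 / 600 = 5.970 → round up to 6 ramp runs. That means 5 intermediate landings.
Ramp run (horizontal) at 1:16: 3582 × 16 = 57312 mm.
Intermediate landings: 5 × 1500 = 7500 mm.
Top and bottom landings: 2 × 1200 = 2400 mm.
Total = 57312 + 7500 + 2400 = 67212 mm.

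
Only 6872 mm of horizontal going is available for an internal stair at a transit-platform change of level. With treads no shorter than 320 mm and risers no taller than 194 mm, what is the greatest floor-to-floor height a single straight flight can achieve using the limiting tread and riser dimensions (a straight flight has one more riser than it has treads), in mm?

Treads that fit: ⌊6872 / 320⌋ = 21.
Risers = treads + 1 = 22.
Maximum height = 22 × 194 = 4268 mm.

4268 mm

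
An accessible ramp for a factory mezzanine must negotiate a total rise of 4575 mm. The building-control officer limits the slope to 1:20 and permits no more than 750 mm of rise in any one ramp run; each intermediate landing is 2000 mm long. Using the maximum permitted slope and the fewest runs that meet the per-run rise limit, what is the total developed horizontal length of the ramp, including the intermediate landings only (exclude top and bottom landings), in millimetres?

At most 750 each: 4575/750 = 6.10, giving 7 ramp runs. That means 6 intermediate landings.
Horizontal run for 4575 mm of rise at 1:20 is 4575 × 20 = 91500 mm.
Intermediate landings: 6 × 2000 = 12000 mm.
Total developed length = 91500 + 12000 = 103500 mm.

103500 mm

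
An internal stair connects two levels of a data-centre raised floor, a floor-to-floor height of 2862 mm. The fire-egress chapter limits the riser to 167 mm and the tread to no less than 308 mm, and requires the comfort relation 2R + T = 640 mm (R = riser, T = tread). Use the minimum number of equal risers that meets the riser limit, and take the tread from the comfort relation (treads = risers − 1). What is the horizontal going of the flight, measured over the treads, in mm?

2862 / 167 = 17.14, so 18 risers are needed.
Each riser is 2862/18 = 159 mm (≤ 167 mm).
Tread T = 640 − 2 × 159 = 322 mm (≥ 308 mm).
Going = (18 − 1) × 322 = 5474 mm.

5474 mm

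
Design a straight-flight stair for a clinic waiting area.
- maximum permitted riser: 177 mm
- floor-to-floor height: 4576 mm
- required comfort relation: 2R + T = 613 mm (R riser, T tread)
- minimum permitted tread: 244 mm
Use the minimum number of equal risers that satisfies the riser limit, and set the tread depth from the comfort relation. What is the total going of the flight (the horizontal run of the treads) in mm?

6525 mm

4576 / 177 = 25.85, so 26 risers are needed.
Each riser is 4576/26 = 176 mm (≤ 177 mm).
T = 613 − 2·176 = 261 mm, which satisfies the 244 mm minimum.
Going = (26 − 1) × 261 = 6525 mm.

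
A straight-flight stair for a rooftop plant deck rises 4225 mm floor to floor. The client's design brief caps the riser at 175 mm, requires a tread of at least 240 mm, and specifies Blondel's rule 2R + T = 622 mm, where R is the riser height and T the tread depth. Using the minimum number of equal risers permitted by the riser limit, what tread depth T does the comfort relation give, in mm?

4225 / 175 = 24.143 → round up to 25 risers.
R = 4225 ÷ 25 = 169 mm.
Tread T = 622 − 2 × 169 = 284 mm (≥ 240 mm).

284 mm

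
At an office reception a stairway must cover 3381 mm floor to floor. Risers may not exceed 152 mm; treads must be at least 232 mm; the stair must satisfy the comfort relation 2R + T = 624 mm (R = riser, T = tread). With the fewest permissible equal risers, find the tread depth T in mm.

⌈3381/152⌉ = 23 risers.
R = 3381 ÷ 23 = 147 mm.
Tread T = 624 − 2 × 147 = 330 mm (≥ 232 mm).

330 mm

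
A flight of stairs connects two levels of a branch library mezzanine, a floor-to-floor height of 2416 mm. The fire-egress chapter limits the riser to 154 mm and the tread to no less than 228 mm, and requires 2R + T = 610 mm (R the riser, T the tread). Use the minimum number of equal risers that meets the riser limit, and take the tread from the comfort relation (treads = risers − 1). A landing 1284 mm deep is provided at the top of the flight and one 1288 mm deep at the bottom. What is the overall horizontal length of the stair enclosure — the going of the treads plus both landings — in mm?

2416 / 154 = 15.69, so 16 risers are needed.
Each riser is 2416/16 = 151 mm (≤ 154 mm).
From 2R + T = 610: T = 610 − 302 = 308 mm.
Going = (16 − 1) × 308 = 4620 mm.
Enclosure = 4620 + 1284 + 1288 = 7192 mm.

7192 mm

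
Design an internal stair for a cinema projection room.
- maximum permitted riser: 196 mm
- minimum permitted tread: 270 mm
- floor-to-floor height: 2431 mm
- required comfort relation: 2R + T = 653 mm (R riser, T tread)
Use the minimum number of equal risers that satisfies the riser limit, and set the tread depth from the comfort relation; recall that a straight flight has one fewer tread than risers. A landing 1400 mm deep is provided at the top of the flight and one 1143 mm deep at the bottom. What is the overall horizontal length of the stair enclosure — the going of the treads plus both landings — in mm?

5891 mm

2431 / 196 = 12.403 → round up to 13 risers.
Riser R = 2431 / 13 = 187 mm, within the 196 mm limit.
T = 653 − 2·187 = 279 mm, which satisfies the 270 mm minimum.
Treads = 13 − 1 = 12; going = 12 × 279 = 3348 mm.
Add landings: 3348 + 1400 + 1143 = 5891 mm.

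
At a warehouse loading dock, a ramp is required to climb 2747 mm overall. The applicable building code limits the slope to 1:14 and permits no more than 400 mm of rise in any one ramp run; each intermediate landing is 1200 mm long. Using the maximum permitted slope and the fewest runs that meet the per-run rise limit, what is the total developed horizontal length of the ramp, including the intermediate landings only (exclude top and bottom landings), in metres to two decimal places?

2747 / 400 = 6.867 → round up to 7 ramp runs. That means 6 intermediate landings.
Ramp run (horizontal) at 1:14: 2747 × 14 = 38458 mm.
6 intermediate landings contribute 6 × 1200 = 7200 mm.
Developed length = 38458 + 7200 = 45658 mm.
= 45.66 m.

45.66 m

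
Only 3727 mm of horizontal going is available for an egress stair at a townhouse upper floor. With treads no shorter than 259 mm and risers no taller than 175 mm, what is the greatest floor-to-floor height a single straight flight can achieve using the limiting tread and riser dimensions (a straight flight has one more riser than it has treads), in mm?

2625 mm

3727 / 259 = 14.39, so 14 treads fit.
Risers = treads + 1 = 15.
Maximum height = 15 × 175 = 2625 mm.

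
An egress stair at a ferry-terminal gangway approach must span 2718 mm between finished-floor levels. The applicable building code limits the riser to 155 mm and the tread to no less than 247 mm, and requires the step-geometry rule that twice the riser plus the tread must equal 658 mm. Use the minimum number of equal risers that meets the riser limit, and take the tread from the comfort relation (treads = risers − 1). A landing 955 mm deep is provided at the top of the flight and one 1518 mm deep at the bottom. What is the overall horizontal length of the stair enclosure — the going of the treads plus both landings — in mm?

2718 / 155 = 17.535 → round up to 18 risers.
R = 2718 ÷ 18 = 151 mm.
Tread T = 658 − 2 × 151 = 356 mm (≥ 247 mm).
18 risers give 17 treads; going = 17 × 356 = 6052 mm.
Enclosure = 6052 + 955 + 1518 = 8525 mm.

8525 mm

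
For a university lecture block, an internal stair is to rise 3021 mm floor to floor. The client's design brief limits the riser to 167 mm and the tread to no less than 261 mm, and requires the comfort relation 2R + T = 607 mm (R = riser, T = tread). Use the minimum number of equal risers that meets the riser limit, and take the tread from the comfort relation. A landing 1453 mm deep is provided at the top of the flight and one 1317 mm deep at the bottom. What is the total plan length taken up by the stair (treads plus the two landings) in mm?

7972 mm

⌈3021/167⌉ = 19 risers.
R = 3021 ÷ 19 = 159 mm.
T = 607 − 2·159 = 289 mm, which satisfies the 261 mm minimum.
Going = (19 − 1) × 289 = 5202 mm.
Add landings: 5202 + 1453 + 1317 = 7972 mm.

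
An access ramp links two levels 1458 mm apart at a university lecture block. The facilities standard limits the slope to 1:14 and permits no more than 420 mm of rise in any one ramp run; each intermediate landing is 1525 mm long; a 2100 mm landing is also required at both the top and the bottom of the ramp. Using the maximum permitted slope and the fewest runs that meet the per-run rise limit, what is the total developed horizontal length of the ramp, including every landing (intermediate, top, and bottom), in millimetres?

29187 mm

1458 / 420 = 3.47, so 4 ramp runs are needed. That means 3 intermediate landings.
Ramp run (horizontal) at 1:14: 1458 × 14 = 20412 mm.
Intermediate landings: 3 × 1525 = 4575 mm.
Top and bottom landings: 2 × 2100 = 4200 mm.
Total = 20412 + 4575 + 4200 = 29187 mm.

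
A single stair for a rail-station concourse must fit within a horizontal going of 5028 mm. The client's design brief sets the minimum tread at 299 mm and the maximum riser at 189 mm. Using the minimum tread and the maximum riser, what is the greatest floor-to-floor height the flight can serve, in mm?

3213 mm

5028 / 299 = 16.82, so 16 treads fit.
Risers = treads + 1 = 17.
Maximum height = 17 × 189 = 3213 mm.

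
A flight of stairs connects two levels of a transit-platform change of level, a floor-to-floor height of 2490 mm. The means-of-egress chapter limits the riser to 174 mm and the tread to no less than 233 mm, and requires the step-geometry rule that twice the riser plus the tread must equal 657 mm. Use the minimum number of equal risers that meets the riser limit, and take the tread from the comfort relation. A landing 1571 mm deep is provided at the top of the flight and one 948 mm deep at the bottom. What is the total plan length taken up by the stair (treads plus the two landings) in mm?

⌈2490/174⌉ = 15 risers.
R = 2490 ÷ 15 = 166 mm.
From 2R + T = 657: T = 657 − 332 = 325 mm.
Going = (15 − 1) × 325 = 4550 mm.
Add landings: 4550 + 1571 + 948 = 7069 mm.

7069 mm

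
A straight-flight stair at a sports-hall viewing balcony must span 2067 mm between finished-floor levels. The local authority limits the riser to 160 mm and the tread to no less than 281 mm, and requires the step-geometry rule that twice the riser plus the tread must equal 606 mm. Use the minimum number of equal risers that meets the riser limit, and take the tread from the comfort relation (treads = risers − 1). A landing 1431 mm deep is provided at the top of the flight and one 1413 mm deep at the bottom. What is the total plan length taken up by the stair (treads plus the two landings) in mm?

6300 mm

At most 160 each: 2067/160 = 12.92, giving 13 risers.
Each riser is 2067/13 = 159 mm (≤ 160 mm).
From 2R + T = 606: T = 606 − 318 = 288 mm.
13 risers give 12 treads; going = 12 × 288 = 3456 mm.
Enclosure = 3456 + 1431 + 1413 = 6300 mm.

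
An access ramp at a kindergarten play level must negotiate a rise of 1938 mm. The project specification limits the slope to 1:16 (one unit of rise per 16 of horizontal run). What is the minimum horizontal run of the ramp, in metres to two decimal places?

31.01 m

Run = rise × 16 = 1938 × 16 = 31008 mm.
31008 mm = 31.01 m.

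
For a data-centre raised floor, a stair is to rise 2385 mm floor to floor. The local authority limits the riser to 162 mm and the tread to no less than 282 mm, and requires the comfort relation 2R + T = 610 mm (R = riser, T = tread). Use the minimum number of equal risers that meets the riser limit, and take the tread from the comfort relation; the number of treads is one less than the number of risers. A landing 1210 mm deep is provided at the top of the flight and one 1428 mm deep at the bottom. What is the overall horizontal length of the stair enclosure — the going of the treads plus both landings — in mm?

2385 / 162 = 14.72, so 15 risers are needed.
Riser R = 2385 / 15 = 159 mm, within the 162 mm limit.
T = 610 − 2·159 = 292 mm, which satisfies the 282 mm minimum.
15 risers give 14 treads; going = 14 × 292 = 4088 mm.
Enclosure = 4088 + 1210 + 1428 = 6726 mm.

6726 mm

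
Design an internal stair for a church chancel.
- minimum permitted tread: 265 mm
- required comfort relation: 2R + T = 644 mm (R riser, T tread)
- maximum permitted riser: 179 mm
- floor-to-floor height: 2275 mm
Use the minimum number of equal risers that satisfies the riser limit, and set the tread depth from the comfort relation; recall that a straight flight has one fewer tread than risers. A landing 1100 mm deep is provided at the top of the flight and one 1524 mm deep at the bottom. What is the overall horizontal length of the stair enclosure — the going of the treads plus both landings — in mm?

2275 / 179 = 12.71, so 13 risers are needed.
R = 2275 ÷ 13 = 175 mm.
T = 644 − 2·175 = 294 mm, which satisfies the 265 mm minimum.
Treads = 13 − 1 = 12; going = 12 × 294 = 3528 mm.
Enclosure = 3528 + 1100 + 1524 = 6152 mm.

6152 mm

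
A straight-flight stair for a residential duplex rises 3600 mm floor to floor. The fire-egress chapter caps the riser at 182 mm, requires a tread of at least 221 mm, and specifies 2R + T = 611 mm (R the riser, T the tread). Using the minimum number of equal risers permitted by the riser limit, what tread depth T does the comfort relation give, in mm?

At most 182 each: 3600/182 = 19.78, giving 20 risers.
Each riser is 3600/20 = 180 mm (≤ 182 mm).
T = 611 − 2·180 = 251 mm, which satisfies the 221 mm minimum.

251 mm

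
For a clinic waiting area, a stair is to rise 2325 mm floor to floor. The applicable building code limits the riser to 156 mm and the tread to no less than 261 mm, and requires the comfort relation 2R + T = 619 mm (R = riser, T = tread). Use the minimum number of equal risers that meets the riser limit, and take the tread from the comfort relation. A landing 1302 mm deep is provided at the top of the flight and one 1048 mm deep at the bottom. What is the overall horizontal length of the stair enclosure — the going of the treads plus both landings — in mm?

⌈2325/156⌉ = 15 risers.
R = 2325 ÷ 15 = 155 mm.
From 2R + T = 619: T = 619 − 310 = 309 mm.
15 risers give 14 treads; going = 14 × 309 = 4326 mm.
Enclosure = 4326 + 1302 + 1048 = 6676 mm.

6676 mm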